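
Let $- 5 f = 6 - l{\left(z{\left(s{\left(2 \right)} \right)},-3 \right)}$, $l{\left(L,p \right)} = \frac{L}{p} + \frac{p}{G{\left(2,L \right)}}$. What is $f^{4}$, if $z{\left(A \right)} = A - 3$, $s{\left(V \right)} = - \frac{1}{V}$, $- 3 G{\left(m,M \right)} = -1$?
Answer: $\frac{47458321}{810000} \approx 58.591$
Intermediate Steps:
$G{\left(m,M \right)} = \frac{1}{3}$ ($G{\left(m,M \right)} = \left(- \frac{1}{3}\right) \left(-1\right) = \frac{1}{3}$)
$z{\left(A \right)} = -3 + A$
$l{\left(L,p \right)} = 3 p + \frac{L}{p}$ ($l{\left(L,p \right)} = \frac{L}{p} + p \frac{1}{\frac{1}{3}} = \frac{L}{p} + p 3 = \frac{L}{p} + 3 p = 3 p + \frac{L}{p}$)
$f = - \frac{83}{30}$ ($f = - \frac{6 - \left(3 \left(-3\right) + \frac{-3 - \frac{1}{2}}{-3}\right)}{5} = - \frac{6 - \left(-9 + \left(-3 - \frac{1}{2}\right) \left(- \frac{1}{3}\right)\right)}{5} = - \frac{6 - \left(-9 - - \frac{7}{6}\right)}{5} = - \frac{6 - \left(-9 + \frac{7}{6}\right)}{5} = - \frac{6 - - \frac{47}{6}}{5} = - \frac{6 + \frac{47}{6}}{5} = \left(- \frac{1}{5}\right) \frac{83}{6} = - \frac{83}{30} \approx -2.7667$)
$f^{4} = \left(- \frac{83}{30}\right)^{4} = \frac{47458321}{810000}$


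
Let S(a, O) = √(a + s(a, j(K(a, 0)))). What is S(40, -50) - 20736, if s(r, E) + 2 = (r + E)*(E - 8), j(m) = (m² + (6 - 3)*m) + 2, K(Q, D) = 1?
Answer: -20736 + 3*I*√6 ≈ -20736.0 + 7.3485*I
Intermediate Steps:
j(m) = 2 + m² + 3*m (j(m) = (m² + 3*m) + 2 = 2 + m² + 3*m)
s(r, E) = -2 + (-8 + E)*(E + r) (s(r, E) = -2 + (r + E)*(E - 8) = -2 + (E + r)*(-8 + E) = -2 + (-8 + E)*(E + r))
S(a, O) = √(-14 - a) (S(a, O) = √(a + (-2 + (2 + 1² + 3*1)² - 8*(2 + 1² + 3*1) - 8*a + (2 + 1² + 3*1)*a)) = √(a + (-2 + (2 + 1 + 3)² - 8*(2 + 1 + 3) - 8*a + (2 + 1 + 3)*a)) = √(a + (-2 + 6² - 8*6 - 8*a + 6*a)) = √(a + (-2 + 36 - 48 - 8*a + 6*a)) = √(a + (-14 - 2*a)) = √(-14 - a))
S(40, -50) - 20736 = √(-14 - 1*40) - 20736 = √(-14 - 40) - 20736 = √(-54) - 20736 = 3*I*√6 - 20736 = -20736 + 3*I*√6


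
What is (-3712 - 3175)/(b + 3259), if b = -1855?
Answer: -6887/1404 ≈ -4.9053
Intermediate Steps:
(-3712 - 3175)/(b + 3259) = (-3712 - 3175)/(-1855 + 3259) = -6887/1404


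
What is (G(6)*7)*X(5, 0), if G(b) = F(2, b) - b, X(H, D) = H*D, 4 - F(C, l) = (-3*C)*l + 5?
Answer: 0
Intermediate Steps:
F(C, l) = -1 + 3*C*l (F(C, l) = 4 - ((-3*C)*l + 5) = 4 - (-3*C*l + 5) = 4 - (5 - 3*C*l) = 4 + (-5 + 3*C*l) = -1 + 3*C*l)
X(H, D) = D*H
G(b) = -1 + 5*b (G(b) = (-1 + 3*2*b) - b = (-1 + 6*b) - b = -1 + 5*b)
(G(6)*7)*X(5, 0) = ((-1 + 5*6)*7)*(0*5) = ((-1 + 30)*7)*0 = (29*7)*0 = 203*0 = 0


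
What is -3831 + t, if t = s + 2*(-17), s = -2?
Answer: -3867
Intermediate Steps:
t = -36 (t = -2 + 2*(-17) = -2 - 34 = -36)
-3831 + t = -3831 - 36 = -3867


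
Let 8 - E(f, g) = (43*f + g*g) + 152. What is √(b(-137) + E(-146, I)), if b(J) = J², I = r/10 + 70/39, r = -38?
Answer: √946783694/195 ≈ 157.79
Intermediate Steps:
I = -391/195 (I = -38/10 + 70/39 = -38*⅒ + 70*(1/39) = -19/5 + 70/39 = -391/195 ≈ -2.0051)
E(f, g) = -144 - g² - 43*f (E(f, g) = 8 - ((43*f + g*g) + 152) = 8 - ((43*f + g²) + 152) = 8 - ((g² + 43*f) + 152) = 8 - (152 + g² + 43*f) = 8 + (-152 - g² - 43*f) = -144 - g² - 43*f)
√(b(-137) + E(-146, I)) = √((-137)² + (-144 - (-391/195)² - 43*(-146))) = √(18769 + (-144 - 1*152881/38025 + 6278)) = √(18769 + (-144 - 152881/38025 + 6278)) = √(18769 + 233092469/38025) = √(946783694/38025) = √946783694/195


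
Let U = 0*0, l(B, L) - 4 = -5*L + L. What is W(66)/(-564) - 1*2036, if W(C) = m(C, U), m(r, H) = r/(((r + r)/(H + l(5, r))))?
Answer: -574087/282 ≈ -2035.8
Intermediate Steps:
l(B, L) = 4 - 4*L (l(B, L) = 4 + (-5*L + L) = 4 - 4*L)
U = 0
m(r, H) = 2 + H/2 - 2*r (m(r, H) = r/(((r + r)/(H + (4 - 4*r)))) = r/(((2*r)/(4 + H - 4*r))) = r/((2*r/(4 + H - 4*r))) = r*((4 + H - 4*r)/(2*r)) = 2 + H/2 - 2*r)
W(C) = 2 - 2*C (W(C) = 2 + (½)*0 - 2*C = 2 + 0 - 2*C = 2 - 2*C)
W(66)/(-564) - 1*2036 = (2 - 2*66)/(-564) - 1*2036 = (2 - 132)*(-1/564) - 2036 = -130*(-1/564) - 2036 = 65/282 - 2036 = -574087/282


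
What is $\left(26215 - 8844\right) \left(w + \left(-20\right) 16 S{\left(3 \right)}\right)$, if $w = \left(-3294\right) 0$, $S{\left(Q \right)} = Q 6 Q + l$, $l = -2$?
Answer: $-289053440$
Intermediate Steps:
$S{\left(Q \right)} = -2 + 6 Q^{2}$ ($S{\left(Q \right)} = Q 6 Q - 2 = 6 Q Q - 2 = 6 Q^{2} - 2 = -2 + 6 Q^{2}$)
$w = 0$
$\left(26215 - 8844\right) \left(w + \left(-20\right) 16 S{\left(3 \right)}\right) = \left(26215 - 8844\right) \left(0 + \left(-20\right) 16 \left(-2 + 6 \cdot 3^{2}\right)\right) = \left(26215 - 8844\right) \left(0 - 320 \left(-2 + 6 \cdot 9\right)\right) = 17371 \left(0 - 320 \left(-2 + 54\right)\right) = 17371 \left(0 - 16640\right) = 17371 \left(-16640\right) = -289053440$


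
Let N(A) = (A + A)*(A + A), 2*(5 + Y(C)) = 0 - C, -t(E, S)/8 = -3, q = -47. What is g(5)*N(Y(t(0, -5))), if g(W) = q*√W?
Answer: -54332*√5 ≈ -1.2149e+5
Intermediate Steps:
t(E, S) = 24 (t(E, S) = -8*(-3) = 24)
g(W) = -47*√W
Y(C) = -5 - C/2 (Y(C) = -5 + (0 - C)/2 = -5 + (-C)/2 = -5 - C/2)
N(A) = 4*A² (N(A) = (2*A)*(2*A) = 4*A²)
g(5)*N(Y(t(0, -5))) = (-47*√5)*(4*(-5 - ½*24)²) = (-47*√5)*(4*(-5 - 12)²) = (-47*√5)*(4*(-17)²) = (-47*√5)*(4*289) = -47*√5*1156 = -54332*√5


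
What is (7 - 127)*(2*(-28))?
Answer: 6720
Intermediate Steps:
(7 - 127)*(2*(-28)) = -120*(-56) = 6720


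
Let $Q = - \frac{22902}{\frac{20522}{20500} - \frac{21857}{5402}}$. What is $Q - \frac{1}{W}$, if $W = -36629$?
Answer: $\frac{5806132364967916}{771975991289} \approx 7521.1$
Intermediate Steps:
$Q = \frac{158511898875}{21075541}$ ($Q = - \frac{22902}{20522 \cdot \frac{1}{20500} - \frac{21857}{5402}} = - \frac{22902}{\frac{10261}{10250} - \frac{21857}{5402}} = - \frac{22902}{- \frac{42151082}{13842625}} = \left(-22902\right) \left(- \frac{13842625}{42151082}\right) = \frac{158511898875}{21075541} \approx 7521.1$)
$Q - \frac{1}{W} = \frac{158511898875}{21075541} - \frac{1}{-36629} = \frac{158511898875}{21075541} - - \frac{1}{36629} = \frac{158511898875}{21075541} + \frac{1}{36629} = \frac{5806132364967916}{771975991289}$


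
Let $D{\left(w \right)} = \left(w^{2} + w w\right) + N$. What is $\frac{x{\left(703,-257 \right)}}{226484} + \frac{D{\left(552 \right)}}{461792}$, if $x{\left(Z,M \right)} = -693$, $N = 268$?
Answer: $\frac{8610114833}{6536781208} \approx 1.3172$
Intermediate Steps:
$D{\left(w \right)} = 268 + 2 w^{2}$ ($D{\left(w \right)} = \left(w^{2} + w w\right) + 268 = \left(w^{2} + w^{2}\right) + 268 = 2 w^{2} + 268 = 268 + 2 w^{2}$)
$\frac{x{\left(703,-257 \right)}}{226484} + \frac{D{\left(552 \right)}}{461792} = - \frac{693}{226484} + \frac{268 + 2 \cdot 552^{2}}{461792} = \left(-693\right) \frac{1}{226484} + \left(268 + 2 \cdot 304704\right) \frac{1}{461792} = - \frac{693}{226484} + \left(268 + 609408\right) \frac{1}{461792} = - \frac{693}{226484} + 609676 \cdot \frac{1}{461792} = - \frac{693}{226484} + \frac{152419}{115448} = \frac{8610114833}{6536781208}$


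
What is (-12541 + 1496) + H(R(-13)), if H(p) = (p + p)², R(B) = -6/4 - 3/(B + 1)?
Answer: -44155/4 ≈ -11039.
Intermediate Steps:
R(B) = -3/2 - 3/(1 + B) (R(B) = -6*¼ - 3/(1 + B) = -3/2 - 3/(1 + B))
H(p) = 4*p² (H(p) = (2*p)² = 4*p²)
(-12541 + 1496) + H(R(-13)) = (-12541 + 1496) + 4*(3*(-3 - 1*(-13))/(2*(1 - 13)))² = -11045 + 4*((3/2)*(-3 + 13)/(-12))² = -11045 + 4*((3/2)*(-1/12)*10)² = -11045 + 4*(-5/4)² = -11045 + 4*(25/16) = -11045 + 25/4 = -44155/4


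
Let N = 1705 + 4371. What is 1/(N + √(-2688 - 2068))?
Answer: 1519/9230633 - I*√1189/18461266 ≈ 0.00016456 - 1.8678e-6*I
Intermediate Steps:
N = 6076
1/(N + √(-2688 - 2068)) = 1/(6076 + √(-2688 - 2068)) = 1/(6076 + √(-4756)) = 1/(6076 + 2*I*√1189)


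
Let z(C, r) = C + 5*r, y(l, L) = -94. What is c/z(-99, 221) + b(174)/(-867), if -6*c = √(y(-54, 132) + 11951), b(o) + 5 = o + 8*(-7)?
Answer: -113/867 - √11857/6036 ≈ -0.14837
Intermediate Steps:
b(o) = -61 + o (b(o) = -5 + (o + 8*(-7)) = -5 + (o - 56) = -5 + (-56 + o) = -61 + o)
c = -√11857/6 (c = -√(-94 + 11951)/6 = -√11857/6 ≈ -18.148)
c/z(-99, 221) + b(174)/(-867) = (-√11857/6)/(-99 + 5*221) + (-61 + 174)/(-867) = (-√11857/6)/(-99 + 1105) + 113*(-1/867) = -√11857/6/1006 - 113/867 = -√11857/6*(1/1006) - 113/867 = -√11857/6036 - 113/867 = -113/867 - √11857/6036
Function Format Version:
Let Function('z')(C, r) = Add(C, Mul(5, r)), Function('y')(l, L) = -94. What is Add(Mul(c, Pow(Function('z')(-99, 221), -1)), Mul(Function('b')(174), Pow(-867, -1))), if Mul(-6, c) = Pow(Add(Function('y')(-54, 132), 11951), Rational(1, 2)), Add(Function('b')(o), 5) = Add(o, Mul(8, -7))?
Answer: Add(Rational(-113, 867), Mul(Rational(-1, 6036), Pow(11857, Rational(1, 2)))) ≈ -0.14837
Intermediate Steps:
Function('b')(o) = Add(-61, o) (Function('b')(o) = Add(-5, Add(o, Mul(8, -7))) = Add(-5, Add(o, -56)) = Add(-5, Add(-56, o)) = Add(-61, o))
c = Mul(Rational(-1, 6), Pow(11857, Rational(1, 2))) (c = Mul(Rational(-1, 6), Pow(Add(-94, 11951), Rational(1, 2))) = Mul(Rational(-1, 6), Pow(11857, Rational(1, 2))) ≈ -18.148)
Add(Mul(c, Pow(Function('z')(-99, 221), -1)), Mul(Function('b')(174), Pow(-867, -1))) = Add(Mul(Mul(Rational(-1, 6), Pow(11857, Rational(1, 2))), Pow(Add(-99, Mul(5, 221)), -1)), Mul(Add(-61, 174), Pow(-867, -1))) = Add(Mul(Mul(Rational(-1, 6), Pow(11857, Rational(1, 2))), Pow(Add(-99, 1105), -1)), Mul(113, Rational(-1, 867))) = Add(Mul(Mul(Rational(-1, 6), Pow(11857, Rational(1, 2))), Pow(1006, -1)), Rational(-113, 867)) = Add(Mul(Mul(Rational(-1, 6), Pow(11857, Rational(1, 2))), Rational(1, 1006)), Rational(-113, 867)) = Add(Mul(Rational(-1, 6036), Pow(11857, Rational(1, 2))), Rational(-113, 867)) = Add(Rational(-113, 867), Mul(Rational(-1, 6036), Pow(11857, Rational(1, 2))))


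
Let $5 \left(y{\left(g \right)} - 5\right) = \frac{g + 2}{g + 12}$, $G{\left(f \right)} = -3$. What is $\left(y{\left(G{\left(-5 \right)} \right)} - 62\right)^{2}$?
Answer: $\frac{6584356}{2025} \approx 3251.5$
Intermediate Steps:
$y{\left(g \right)} = 5 + \frac{2 + g}{5 \left(12 + g\right)}$ ($y{\left(g \right)} = 5 + \frac{\left(g + 2\right) \frac{1}{g + 12}}{5} = 5 + \frac{\left(2 + g\right) \frac{1}{12 + g}}{5} = 5 + \frac{\frac{1}{12 + g} \left(2 + g\right)}{5} = 5 + \frac{2 + g}{5 \left(12 + g\right)}$)
$\left(y{\left(G{\left(-5 \right)} \right)} - 62\right)^{2} = \left(\frac{2 \left(151 + 13 \left(-3\right)\right)}{5 \left(12 - 3\right)} - 62\right)^{2} = \left(\frac{2 \left(151 - 39\right)}{5 \cdot 9} - 62\right)^{2} = \left(\frac{2}{5} \cdot \frac{1}{9} \cdot 112 - 62\right)^{2} = \left(\frac{224}{45} - 62\right)^{2} = \left(- \frac{2566}{45}\right)^{2} = \frac{6584356}{2025}$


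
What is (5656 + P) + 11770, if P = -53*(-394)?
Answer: 38308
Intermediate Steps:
P = 20882
(5656 + P) + 11770 = (5656 + 20882) + 11770 = 26538 + 11770 = 38308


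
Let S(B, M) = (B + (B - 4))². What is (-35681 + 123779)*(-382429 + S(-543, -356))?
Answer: 70978003758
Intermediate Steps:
S(B, M) = (-4 + 2*B)² (S(B, M) = (B + (-4 + B))² = (-4 + 2*B)²)
(-35681 + 123779)*(-382429 + S(-543, -356)) = (-35681 + 123779)*(-382429 + 4*(-2 - 543)²) = 88098*(-382429 + 4*(-545)²) = 88098*(-382429 + 4*297025) = 88098*(-382429 + 1188100) = 88098*805671 = 70978003758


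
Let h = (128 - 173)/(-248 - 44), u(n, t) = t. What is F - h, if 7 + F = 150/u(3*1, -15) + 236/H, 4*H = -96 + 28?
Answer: -154065/4964 ≈ -31.036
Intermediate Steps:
H = -17 (H = (-96 + 28)/4 = (¼)*(-68) = -17)
F = -525/17 (F = -7 + (150/(-15) + 236/(-17)) = -7 + (150*(-1/15) + 236*(-1/17)) = -7 + (-10 - 236/17) = -7 - 406/17 = -525/17 ≈ -30.882)
h = 45/292 (h = -45/(-292) = -45*(-1/292) = 45/292 ≈ 0.15411)
F - h = -525/17 - 1*45/292 = -525/17 - 45/292 = -154065/4964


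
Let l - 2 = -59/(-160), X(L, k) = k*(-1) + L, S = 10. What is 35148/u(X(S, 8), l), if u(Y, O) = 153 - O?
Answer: 5623680/24101 ≈ 233.34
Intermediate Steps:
X(L, k) = L - k (X(L, k) = -k + L = L - k)
l = 379/160 (l = 2 - 59/(-160) = 2 - 59*(-1/160) = 2 + 59/160 = 379/160 ≈ 2.3688)
35148/u(X(S, 8), l) = 35148/(153 - 1*379/160) = 35148/(153 - 379/160) = 35148/(24101/160) = 35148*(160/24101) = 5623680/24101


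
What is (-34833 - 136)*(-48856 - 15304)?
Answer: 2243611040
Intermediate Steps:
(-34833 - 136)*(-48856 - 15304) = -34969*(-64160) = 2243611040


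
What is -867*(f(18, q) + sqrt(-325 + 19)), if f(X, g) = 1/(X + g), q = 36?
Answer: -289/18 - 2601*I*sqrt(34) ≈ -16.056 - 15166.0*I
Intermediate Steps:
-867*(f(18, q) + sqrt(-325 + 19)) = -867*(1/(18 + 36) + sqrt(-325 + 19)) = -867*(1/54 + sqrt(-306)) = -867*(1/54 + 3*I*sqrt(34)) = -289/18 - 2601*I*sqrt(34)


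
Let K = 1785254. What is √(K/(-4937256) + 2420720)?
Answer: √409782392656416409/411438 ≈ 1555.9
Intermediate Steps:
√(K/(-4937256) + 2420720) = √(1785254/(-4937256) + 2420720) = √(1785254*(-1/4937256) + 2420720) = √(-892627/2468628 + 2420720) = √(5975856279533/2468628) = √409782392656416409/411438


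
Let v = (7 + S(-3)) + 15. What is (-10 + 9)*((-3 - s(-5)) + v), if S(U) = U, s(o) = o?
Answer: -21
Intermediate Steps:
v = 19 (v = (7 - 3) + 15 = 4 + 15 = 19)
(-10 + 9)*((-3 - s(-5)) + v) = (-10 + 9)*((-3 - 1*(-5)) + 19) = -((-3 + 5) + 19) = -(2 + 19) = -1*21 = -21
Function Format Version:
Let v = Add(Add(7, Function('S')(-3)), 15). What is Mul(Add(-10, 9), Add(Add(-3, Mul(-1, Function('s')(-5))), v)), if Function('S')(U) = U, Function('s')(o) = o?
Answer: -21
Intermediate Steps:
v = 19 (v = Add(Add(7, -3), 15) = Add(4, 15) = 19)
Mul(Add(-10, 9), Add(Add(-3, Mul(-1, Function('s')(-5))), v)) = Mul(Add(-10, 9), Add(Add(-3, Mul(-1, -5)), 19)) = Mul(-1, Add(Add(-3, 5), 19)) = Mul(-1, Add(2, 19)) = Mul(-1, 21) = -21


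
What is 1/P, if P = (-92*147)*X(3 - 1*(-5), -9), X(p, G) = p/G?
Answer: 3/36064 ≈ 8.3185e-5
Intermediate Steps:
P = 36064/3 (P = (-92*147)*((3 - 1*(-5))/(-9)) = -13524*(3 + 5)*(-1)/9 = -108192*(-1)/9 = -13524*(-8/9) = 36064/3 ≈ 12021.)
1/P = 1/(36064/3) = 3/36064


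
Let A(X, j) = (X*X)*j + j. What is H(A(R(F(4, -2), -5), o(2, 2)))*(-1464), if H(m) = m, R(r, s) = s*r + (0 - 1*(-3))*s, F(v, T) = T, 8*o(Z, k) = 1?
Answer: -4758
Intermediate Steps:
o(Z, k) = ⅛ (o(Z, k) = (⅛)*1 = ⅛)
R(r, s) = 3*s + r*s (R(r, s) = r*s + (0 + 3)*s = r*s + 3*s = 3*s + r*s)
A(X, j) = j + j*X² (A(X, j) = X²*j + j = j*X² + j = j + j*X²)
H(A(R(F(4, -2), -5), o(2, 2)))*(-1464) = ((1 + (-5*(3 - 2))²)/8)*(-1464) = ((1 + (-5*1)²)/8)*(-1464) = ((1 + (-5)²)/8)*(-1464) = ((1 + 25)/8)*(-1464) = ((⅛)*26)*(-1464) = (13/4)*(-1464) = -4758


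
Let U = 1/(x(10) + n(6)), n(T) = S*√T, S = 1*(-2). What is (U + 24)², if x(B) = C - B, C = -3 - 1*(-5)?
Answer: 113291/200 + 119*√6/50 ≈ 572.29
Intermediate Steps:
S = -2
C = 2 (C = -3 + 5 = 2)
n(T) = -2*√T
x(B) = 2 - B
U = 1/(-8 - 2*√6) (U = 1/((2 - 1*10) - 2*√6) = 1/((2 - 10) - 2*√6) = 1/(-8 - 2*√6) ≈ -0.077525)
(U + 24)² = ((-⅕ + √6/20) + 24)² = (119/5 + √6/20)²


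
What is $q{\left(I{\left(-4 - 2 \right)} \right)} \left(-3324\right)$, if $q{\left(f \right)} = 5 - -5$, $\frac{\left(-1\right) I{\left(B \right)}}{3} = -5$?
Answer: $-33240$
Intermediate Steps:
$I{\left(B \right)} = 15$ ($I{\left(B \right)} = \left(-3\right) \left(-5\right) = 15$)
$q{\left(f \right)} = 10$ ($q{\left(f \right)} = 5 + 5 = 10$)
$q{\left(I{\left(-4 - 2 \right)} \right)} \left(-3324\right) = 10 \left(-3324\right) = -33240$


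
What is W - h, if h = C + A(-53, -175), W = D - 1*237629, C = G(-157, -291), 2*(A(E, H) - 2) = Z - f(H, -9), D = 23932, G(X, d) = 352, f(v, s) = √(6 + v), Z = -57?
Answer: -428045/2 + 13*I/2 ≈ -2.1402e+5 + 6.5*I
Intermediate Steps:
A(E, H) = -53/2 - √(6 + H)/2 (A(E, H) = 2 + (-57 - √(6 + H))/2 = 2 + (-57/2 - √(6 + H)/2) = -53/2 - √(6 + H)/2)
C = 352
W = -213697 (W = 23932 - 1*237629 = 23932 - 237629 = -213697)
h = 651/2 - 13*I/2 (h = 352 + (-53/2 - √(6 - 175)/2) = 352 + (-53/2 - 13*I/2) = 651/2 - 13*I/2 ≈ 325.5 - 6.5*I)
W - h = -213697 - (651/2 - 13*I/2) = -213697 + (-651/2 + 13*I/2) = -428045/2 + 13*I/2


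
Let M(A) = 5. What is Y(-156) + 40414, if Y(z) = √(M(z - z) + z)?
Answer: 40414 + I*√151 ≈ 40414.0 + 12.288*I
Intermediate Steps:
Y(z) = √(5 + z)
Y(-156) + 40414 = √(5 - 156) + 40414 = √(-151) + 40414 = I*√151 + 40414 = 40414 + I*√151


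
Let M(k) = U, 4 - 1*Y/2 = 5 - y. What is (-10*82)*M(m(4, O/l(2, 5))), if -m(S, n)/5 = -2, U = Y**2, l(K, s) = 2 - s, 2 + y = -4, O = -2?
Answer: -160720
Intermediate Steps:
y = -6 (y = -2 - 4 = -6)
Y = -14 (Y = 8 - 2*(5 - 1*(-6)) = 8 - 2*(5 + 6) = 8 - 2*11 = 8 - 22 = -14)
U = 196 (U = (-14)**2 = 196)
m(S, n) = 10 (m(S, n) = -5*(-2) = 10)
M(k) = 196
(-10*82)*M(m(4, O/l(2, 5))) = -10*82*196 = -820*196 = -160720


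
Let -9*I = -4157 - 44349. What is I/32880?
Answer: 24253/147960 ≈ 0.16392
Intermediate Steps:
I = 48506/9 (I = -(-4157 - 44349)/9 = -⅑*(-48506) = 48506/9 ≈ 5389.6)
I/32880 = (48506/9)/32880 = (48506/9)*(1/32880) = 24253/147960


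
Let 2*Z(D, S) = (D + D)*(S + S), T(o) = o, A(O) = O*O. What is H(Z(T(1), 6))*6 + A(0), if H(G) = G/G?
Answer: 6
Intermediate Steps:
A(O) = O²
Z(D, S) = 2*D*S (Z(D, S) = ((D + D)*(S + S))/2 = ((2*D)*(2*S))/2 = (4*D*S)/2 = 2*D*S)
H(G) = 1
H(Z(T(1), 6))*6 + A(0) = 1*6 + 0² = 6 + 0 = 6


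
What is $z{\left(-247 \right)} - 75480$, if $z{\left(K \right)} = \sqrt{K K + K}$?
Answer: $-75480 + \sqrt{60762} \approx -75234.0$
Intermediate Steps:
$z{\left(K \right)} = \sqrt{K + K^{2}}$ ($z{\left(K \right)} = \sqrt{K^{2} + K} = \sqrt{K + K^{2}}$)
$z{\left(-247 \right)} - 75480 = \sqrt{- 247 \left(1 - 247\right)} - 75480 = \sqrt{\left(-247\right) \left(-246\right)} - 75480 = \sqrt{60762} - 75480 = -75480 + \sqrt{60762}$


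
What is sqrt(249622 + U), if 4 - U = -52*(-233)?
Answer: 3*sqrt(26390) ≈ 487.35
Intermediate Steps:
U = -12112 (U = 4 - (-52)*(-233) = 4 - 1*12116 = 4 - 12116 = -12112)
sqrt(249622 + U) = sqrt(249622 - 12112) = sqrt(237510) = 3*sqrt(26390)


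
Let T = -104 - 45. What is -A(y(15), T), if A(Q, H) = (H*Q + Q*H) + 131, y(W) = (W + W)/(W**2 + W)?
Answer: -375/4 ≈ -93.750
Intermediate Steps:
y(W) = 2*W/(W + W**2) (y(W) = (2*W)/(W + W**2) = 2*W/(W + W**2))
T = -149
A(Q, H) = 131 + 2*H*Q (A(Q, H) = (H*Q + H*Q) + 131 = 2*H*Q + 131 = 131 + 2*H*Q)
-A(y(15), T) = -(131 + 2*(-149)*(2/(1 + 15))) = -(131 + 2*(-149)*(2/16)) = -(131 + 2*(-149)*(2*(1/16))) = -(131 + 2*(-149)*(1/8)) = -(131 - 149/4) = -1*375/4 = -375/4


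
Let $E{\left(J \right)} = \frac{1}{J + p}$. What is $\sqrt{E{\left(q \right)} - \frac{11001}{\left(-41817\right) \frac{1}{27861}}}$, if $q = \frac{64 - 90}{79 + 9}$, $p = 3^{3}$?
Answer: $\frac{\sqrt{78646096472426953}}{3275665} \approx 85.613$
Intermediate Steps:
$p = 27$
$q = - \frac{13}{44}$ ($q = - \frac{26}{88} = \left(-26\right) \frac{1}{88} = - \frac{13}{44} \approx -0.29545$)
$E{\left(J \right)} = \frac{1}{27 + J}$ ($E{\left(J \right)} = \frac{1}{J + 27} = \frac{1}{27 + J}$)
$\sqrt{E{\left(q \right)} - \frac{11001}{\left(-41817\right) \frac{1}{27861}}} = \sqrt{\frac{1}{27 - \frac{13}{44}} - \frac{11001}{\left(-41817\right) \frac{1}{27861}}} = \sqrt{\frac{1}{\frac{1175}{44}} - \frac{11001}{\left(-41817\right) \frac{1}{27861}}} = \sqrt{\frac{44}{1175} - \frac{11001}{- \frac{13939}{9287}}} = \sqrt{\frac{44}{1175} - - \frac{102166287}{13939}} = \sqrt{\frac{44}{1175} + \frac{102166287}{13939}} = \sqrt{\frac{120046000541}{16378325}} = \frac{\sqrt{78646096472426953}}{3275665}$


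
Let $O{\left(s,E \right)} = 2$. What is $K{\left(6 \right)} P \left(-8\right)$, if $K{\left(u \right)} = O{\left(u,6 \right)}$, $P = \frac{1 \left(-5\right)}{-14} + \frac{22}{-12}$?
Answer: $\frac{496}{21} \approx 23.619$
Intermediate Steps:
$P = - \frac{31}{21}$ ($P = \left(-5\right) \left(- \frac{1}{14}\right) + 22 \left(- \frac{1}{12}\right) = \frac{5}{14} - \frac{11}{6} = - \frac{31}{21} \approx -1.4762$)
$K{\left(u \right)} = 2$
$K{\left(6 \right)} P \left(-8\right) = 2 \left(- \frac{31}{21}\right) \left(-8\right) = \left(- \frac{62}{21}\right) \left(-8\right) = \frac{496}{21}$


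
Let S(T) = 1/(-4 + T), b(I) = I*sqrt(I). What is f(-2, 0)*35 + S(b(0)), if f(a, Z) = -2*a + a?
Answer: 279/4 ≈ 69.750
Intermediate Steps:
b(I) = I**(3/2)
f(a, Z) = -a
f(-2, 0)*35 + S(b(0)) = -1*(-2)*35 + 1/(-4 + 0**(3/2)) = 2*35 + 1/(-4 + 0) = 70 + 1/(-4) = 70 - 1/4 = 279/4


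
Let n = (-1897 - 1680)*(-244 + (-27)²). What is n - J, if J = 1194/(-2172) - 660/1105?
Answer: -138790977927/80002 ≈ -1.7348e+6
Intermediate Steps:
J = -91763/80002 (J = 1194*(-1/2172) - 660*1/1105 = -199/362 - 132/221 = -91763/80002 ≈ -1.1470)
n = -1734845 (n = -3577*(-244 + 729) = -3577*485 = -1734845)
n - J = -1734845 - 1*(-91763/80002) = -1734845 + 91763/80002 = -138790977927/80002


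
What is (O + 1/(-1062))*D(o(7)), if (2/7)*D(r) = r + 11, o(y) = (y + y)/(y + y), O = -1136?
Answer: -8445031/177 ≈ -47712.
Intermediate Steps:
o(y) = 1 (o(y) = (2*y)/((2*y)) = (2*y)*(1/(2*y)) = 1)
D(r) = 77/2 + 7*r/2 (D(r) = 7*(r + 11)/2 = 7*(11 + r)/2 = 77/2 + 7*r/2)
(O + 1/(-1062))*D(o(7)) = (-1136 + 1/(-1062))*(77/2 + (7/2)*1) = (-1136 - 1/1062)*(77/2 + 7/2) = -1206433/1062*42 = -8445031/177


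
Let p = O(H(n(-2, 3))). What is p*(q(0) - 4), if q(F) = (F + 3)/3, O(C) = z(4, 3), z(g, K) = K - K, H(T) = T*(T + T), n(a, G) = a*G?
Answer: 0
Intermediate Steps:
n(a, G) = G*a
H(T) = 2*T² (H(T) = T*(2*T) = 2*T²)
z(g, K) = 0
O(C) = 0
p = 0
q(F) = 1 + F/3 (q(F) = (3 + F)*(⅓) = 1 + F/3)
p*(q(0) - 4) = 0*((1 + (⅓)*0) - 4) = 0*((1 + 0) - 4) = 0*(1 - 4) = 0*(-3) = 0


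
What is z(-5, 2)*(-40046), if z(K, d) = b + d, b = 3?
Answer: -200230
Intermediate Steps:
z(K, d) = 3 + d
z(-5, 2)*(-40046) = (3 + 2)*(-40046) = 5*(-40046) = -200230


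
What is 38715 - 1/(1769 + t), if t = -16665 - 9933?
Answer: 961254736/24829 ≈ 38715.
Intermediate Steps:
t = -26598
38715 - 1/(1769 + t) = 38715 - 1/(1769 - 26598) = 38715 - 1/(-24829) = 38715 - 1*(-1/24829) = 38715 + 1/24829 = 961254736/24829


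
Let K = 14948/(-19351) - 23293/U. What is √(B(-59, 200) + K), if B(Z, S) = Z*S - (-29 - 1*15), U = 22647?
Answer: I*√1649494391044818603/11844381 ≈ 108.43*I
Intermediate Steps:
B(Z, S) = 44 + S*Z (B(Z, S) = S*Z - (-29 - 15) = S*Z - 1*(-44) = S*Z + 44 = 44 + S*Z)
K = -21331627/11844381 (K = 14948/(-19351) - 23293/22647 = 14948*(-1/19351) - 23293*1/22647 = -404/523 - 23293/22647 = -21331627/11844381 ≈ -1.8010)
√(B(-59, 200) + K) = √((44 + 200*(-59)) - 21331627/11844381) = √((44 - 11800) - 21331627/11844381) = √(-11756 - 21331627/11844381) = √(-139263874663/11844381) = I*√1649494391044818603/11844381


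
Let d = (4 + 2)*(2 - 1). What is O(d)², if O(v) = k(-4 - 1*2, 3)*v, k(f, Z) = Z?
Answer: 324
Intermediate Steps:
d = 6 (d = 6*1 = 6)
O(v) = 3*v
O(d)² = (3*6)² = 18² = 324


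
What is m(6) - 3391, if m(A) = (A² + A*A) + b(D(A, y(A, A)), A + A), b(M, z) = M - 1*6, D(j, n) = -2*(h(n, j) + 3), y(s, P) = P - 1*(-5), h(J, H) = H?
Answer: -3343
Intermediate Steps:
y(s, P) = 5 + P (y(s, P) = P + 5 = 5 + P)
D(j, n) = -6 - 2*j (D(j, n) = -2*(j + 3) = -2*(3 + j) = -6 - 2*j)
b(M, z) = -6 + M (b(M, z) = M - 6 = -6 + M)
m(A) = -12 - 2*A + 2*A² (m(A) = (A² + A*A) + (-6 + (-6 - 2*A)) = (A² + A²) + (-12 - 2*A) = 2*A² + (-12 - 2*A) = -12 - 2*A + 2*A²)
m(6) - 3391 = (-12 - 2*6 + 2*6²) - 3391 = (-12 - 12 + 2*36) - 3391 = (-12 - 12 + 72) - 3391 = 48 - 3391 = -3343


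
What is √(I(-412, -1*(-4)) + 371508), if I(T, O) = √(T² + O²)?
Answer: 2*√(92877 + √10610) ≈ 609.85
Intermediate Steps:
I(T, O) = √(O² + T²)
√(I(-412, -1*(-4)) + 371508) = √(√((-1*(-4))² + (-412)²) + 371508) = √(√(4² + 169744) + 371508) = √(√(16 + 169744) + 371508) = √(√169760 + 371508) = √(4*√10610 + 371508) = √(371508 + 4*√10610)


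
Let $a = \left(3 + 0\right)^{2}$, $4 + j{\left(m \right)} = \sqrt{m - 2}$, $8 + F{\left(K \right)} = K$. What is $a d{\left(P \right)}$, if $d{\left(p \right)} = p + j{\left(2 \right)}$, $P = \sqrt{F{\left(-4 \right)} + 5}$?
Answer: $-36 + 9 i \sqrt{7} \approx -36.0 + 23.812 i$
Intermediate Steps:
$F{\left(K \right)} = -8 + K$
$j{\left(m \right)} = -4 + \sqrt{-2 + m}$ ($j{\left(m \right)} = -4 + \sqrt{m - 2} = -4 + \sqrt{-2 + m}$)
$P = i \sqrt{7}$ ($P = \sqrt{\left(-8 - 4\right) + 5} = \sqrt{-12 + 5} = \sqrt{-7} = i \sqrt{7} \approx 2.6458 i$)
$d{\left(p \right)} = -4 + p$ ($d{\left(p \right)} = p - \left(4 - \sqrt{-2 + 2}\right) = p - \left(4 - \sqrt{0}\right) = p + \left(-4 + 0\right) = p - 4 = -4 + p$)
$a = 9$ ($a = 3^{2} = 9$)
$a d{\left(P \right)} = 9 \left(-4 + i \sqrt{7}\right) = -36 + 9 i \sqrt{7}$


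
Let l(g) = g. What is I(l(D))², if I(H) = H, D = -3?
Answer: 9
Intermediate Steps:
I(l(D))² = (-3)² = 9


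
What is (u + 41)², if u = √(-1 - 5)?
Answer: (41 + I*√6)² ≈ 1675.0 + 200.86*I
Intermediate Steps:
u = I*√6 (u = √(-6) = I*√6 ≈ 2.4495*I)
(u + 41)² = (I*√6 + 41)² = (41 + I*√6)²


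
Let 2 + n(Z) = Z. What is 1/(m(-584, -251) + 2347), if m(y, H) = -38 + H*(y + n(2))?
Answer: 1/148893 ≈ 6.7162e-6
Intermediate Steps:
n(Z) = -2 + Z
m(y, H) = -38 + H*y (m(y, H) = -38 + H*(y + (-2 + 2)) = -38 + H*(y + 0) = -38 + H*y)
1/(m(-584, -251) + 2347) = 1/((-38 - 251*(-584)) + 2347) = 1/((-38 + 146584) + 2347) = 1/(146546 + 2347) = 1/148893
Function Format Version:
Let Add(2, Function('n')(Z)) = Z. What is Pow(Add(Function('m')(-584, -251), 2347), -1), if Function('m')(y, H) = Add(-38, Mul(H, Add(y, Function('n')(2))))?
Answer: Rational(1, 148893) ≈ 6.7162e-6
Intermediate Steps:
Function('n')(Z) = Add(-2, Z)
Function('m')(y, H) = Add(-38, Mul(H, y)) (Function('m')(y, H) = Add(-38, Mul(H, Add(y, Add(-2, 2)))) = Add(-38, Mul(H, Add(y, 0))) = Add(-38, Mul(H, y)))
Pow(Add(Function('m')(-584, -251), 2347), -1) = Pow(Add(Add(-38, Mul(-251, -584)), 2347), -1) = Pow(Add(Add(-38, 146584), 2347), -1) = Pow(Add(146546, 2347), -1) = Pow(148893, -1) = Rational(1, 148893)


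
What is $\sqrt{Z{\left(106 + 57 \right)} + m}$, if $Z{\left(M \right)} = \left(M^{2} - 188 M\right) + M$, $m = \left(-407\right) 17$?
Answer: $i \sqrt{10831} \approx 104.07 i$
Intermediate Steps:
$m = -6919$
$Z{\left(M \right)} = M^{2} - 187 M$
$\sqrt{Z{\left(106 + 57 \right)} + m} = \sqrt{\left(106 + 57\right) \left(-187 + \left(106 + 57\right)\right) - 6919} = \sqrt{163 \left(-187 + 163\right) - 6919} = \sqrt{163 \left(-24\right) - 6919} = \sqrt{-3912 - 6919} = \sqrt{-10831} = i \sqrt{10831}$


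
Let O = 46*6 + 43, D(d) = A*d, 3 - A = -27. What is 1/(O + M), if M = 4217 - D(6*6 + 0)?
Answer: 1/3456 ≈ 0.00028935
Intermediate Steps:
A = 30 (A = 3 - 1*(-27) = 3 + 27 = 30)
D(d) = 30*d
M = 3137 (M = 4217 - 30*(6*6 + 0) = 4217 - 30*(36 + 0) = 4217 - 30*36 = 4217 - 1*1080 = 4217 - 1080 = 3137)
O = 319 (O = 276 + 43 = 319)
1/(O + M) = 1/(319 + 3137) = 1/3456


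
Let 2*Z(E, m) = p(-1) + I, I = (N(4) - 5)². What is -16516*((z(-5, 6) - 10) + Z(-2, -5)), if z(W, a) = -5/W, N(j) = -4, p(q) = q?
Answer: -511996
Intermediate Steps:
I = 81 (I = (-4 - 5)² = (-9)² = 81)
Z(E, m) = 40 (Z(E, m) = (-1 + 81)/2 = (½)*80 = 40)
-16516*((z(-5, 6) - 10) + Z(-2, -5)) = -16516*((-5/(-5) - 10) + 40) = -16516*((-5*(-⅕) - 10) + 40) = -16516*((1 - 10) + 40) = -16516*(-9 + 40) = -16516*31 = -511996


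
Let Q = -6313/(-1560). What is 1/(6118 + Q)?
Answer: 1560/9550393 ≈ 0.00016334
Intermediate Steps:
Q = 6313/1560 (Q = -6313*(-1/1560) = 6313/1560 ≈ 4.0468)
1/(6118 + Q) = 1/(6118 + 6313/1560) = 1/(9550393/1560) = 1560/9550393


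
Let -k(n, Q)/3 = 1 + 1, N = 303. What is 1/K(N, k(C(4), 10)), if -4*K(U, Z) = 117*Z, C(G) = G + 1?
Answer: 2/351 ≈ 0.0056980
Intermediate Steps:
C(G) = 1 + G
k(n, Q) = -6 (k(n, Q) = -3*(1 + 1) = -3*2 = -6)
K(U, Z) = -117*Z/4
1/K(N, k(C(4), 10)) = 1/(-117/4*(-6)) = 1/(351/2) = 2/351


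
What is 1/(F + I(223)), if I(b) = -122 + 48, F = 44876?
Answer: 1/44802 ≈ 2.2320e-5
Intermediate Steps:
I(b) = -74
1/(F + I(223)) = 1/(44876 - 74) = 1/44802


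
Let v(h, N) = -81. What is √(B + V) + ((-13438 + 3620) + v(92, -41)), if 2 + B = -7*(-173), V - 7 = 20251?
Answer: -9899 + √21467 ≈ -9752.5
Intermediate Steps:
V = 20258 (V = 7 + 20251 = 20258)
B = 1209 (B = -2 - 7*(-173) = -2 + 1211 = 1209)
√(B + V) + ((-13438 + 3620) + v(92, -41)) = √(1209 + 20258) + ((-13438 + 3620) - 81) = √21467 + (-9818 - 81) = √21467 - 9899 = -9899 + √21467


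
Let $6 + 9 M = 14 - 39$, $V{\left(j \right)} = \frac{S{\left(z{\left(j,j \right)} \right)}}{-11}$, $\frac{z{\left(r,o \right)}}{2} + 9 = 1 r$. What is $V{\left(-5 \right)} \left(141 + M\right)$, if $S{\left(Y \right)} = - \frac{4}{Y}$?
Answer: $- \frac{1238}{693} \approx -1.7864$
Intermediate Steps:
$z{\left(r,o \right)} = -18 + 2 r$ ($z{\left(r,o \right)} = -18 + 2 \cdot 1 r = -18 + 2 r$)
$V{\left(j \right)} = \frac{4}{11 \left(-18 + 2 j\right)}$ ($V{\left(j \right)} = \frac{\left(-4\right) \frac{1}{-18 + 2 j}}{-11} = - \frac{4}{-18 + 2 j} \left(- \frac{1}{11}\right) = \frac{4}{11 \left(-18 + 2 j\right)}$)
$M = - \frac{31}{9}$ ($M = - \frac{2}{3} + \frac{14 - 39}{9} = - \frac{2}{3} + \frac{1}{9} \left(-25\right) = - \frac{2}{3} - \frac{25}{9} = - \frac{31}{9} \approx -3.4444$)
$V{\left(-5 \right)} \left(141 + M\right) = \frac{2}{11 \left(-9 - 5\right)} \left(141 - \frac{31}{9}\right) = \frac{2}{11 \left(-14\right)} \frac{1238}{9} = \frac{2}{11} \left(- \frac{1}{14}\right) \frac{1238}{9} = \left(- \frac{1}{77}\right) \frac{1238}{9} = - \frac{1238}{693}$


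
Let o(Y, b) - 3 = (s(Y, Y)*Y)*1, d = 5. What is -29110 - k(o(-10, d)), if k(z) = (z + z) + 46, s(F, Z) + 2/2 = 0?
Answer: -29182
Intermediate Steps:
s(F, Z) = -1 (s(F, Z) = -1 + 0 = -1)
o(Y, b) = 3 - Y (o(Y, b) = 3 - Y*1 = 3 - Y)
k(z) = 46 + 2*z (k(z) = 2*z + 46 = 46 + 2*z)
-29110 - k(o(-10, d)) = -29110 - (46 + 2*(3 - 1*(-10))) = -29110 - (46 + 2*(3 + 10)) = -29110 - (46 + 2*13) = -29110 - (46 + 26) = -29110 - 1*72 = -29110 - 72 = -29182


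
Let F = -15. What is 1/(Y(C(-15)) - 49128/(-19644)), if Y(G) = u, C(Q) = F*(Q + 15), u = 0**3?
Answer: 1637/4094 ≈ 0.39985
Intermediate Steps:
u = 0
C(Q) = -225 - 15*Q (C(Q) = -15*(Q + 15) = -15*(15 + Q) = -225 - 15*Q)
Y(G) = 0
1/(Y(C(-15)) - 49128/(-19644)) = 1/(0 - 49128/(-19644)) = 1/(0 - 49128*(-1/19644)) = 1/(0 + 4094/1637) = 1/(4094/1637) = 1637/4094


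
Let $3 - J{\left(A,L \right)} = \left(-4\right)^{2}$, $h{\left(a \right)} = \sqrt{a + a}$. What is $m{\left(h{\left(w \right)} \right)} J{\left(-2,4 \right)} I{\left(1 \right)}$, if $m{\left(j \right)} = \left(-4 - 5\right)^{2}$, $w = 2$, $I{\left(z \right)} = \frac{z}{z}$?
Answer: $-1053$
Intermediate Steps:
$I{\left(z \right)} = 1$
$h{\left(a \right)} = \sqrt{2} \sqrt{a}$ ($h{\left(a \right)} = \sqrt{2 a} = \sqrt{2} \sqrt{a}$)
$J{\left(A,L \right)} = -13$ ($J{\left(A,L \right)} = 3 - \left(-4\right)^{2} = 3 - 16 = -13$)
$m{\left(j \right)} = 81$ ($m{\left(j \right)} = \left(-9\right)^{2} = 81$)
$m{\left(h{\left(w \right)} \right)} J{\left(-2,4 \right)} I{\left(1 \right)} = 81 \left(-13\right) 1 = \left(-1053\right) 1 = -1053$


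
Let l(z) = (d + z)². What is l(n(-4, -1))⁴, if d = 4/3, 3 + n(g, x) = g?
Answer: 6975757441/6561 ≈ 1.0632e+6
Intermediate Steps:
n(g, x) = -3 + g
d = 4/3 (d = 4*(⅓) = 4/3 ≈ 1.3333)
l(z) = (4/3 + z)²
l(n(-4, -1))⁴ = ((4 + 3*(-3 - 4))²/9)⁴ = ((4 + 3*(-7))²/9)⁴ = ((4 - 21)²/9)⁴ = ((⅑)*(-17)²)⁴ = ((⅑)*289)⁴ = (289/9)⁴ = 6975757441/6561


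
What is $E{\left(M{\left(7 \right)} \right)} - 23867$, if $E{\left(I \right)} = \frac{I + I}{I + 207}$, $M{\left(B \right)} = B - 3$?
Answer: $- \frac{5035929}{211} \approx -23867.0$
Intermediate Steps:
$M{\left(B \right)} = -3 + B$
$E{\left(I \right)} = \frac{2 I}{207 + I}$
$E{\left(M{\left(7 \right)} \right)} - 23867 = \frac{2 \left(-3 + 7\right)}{207 + \left(-3 + 7\right)} - 23867 = 2 \cdot 4 \frac{1}{207 + 4} - 23867 = 2 \cdot 4 \cdot \frac{1}{211} - 23867 = \frac{8}{211} - 23867 = - \frac{5035929}{211}$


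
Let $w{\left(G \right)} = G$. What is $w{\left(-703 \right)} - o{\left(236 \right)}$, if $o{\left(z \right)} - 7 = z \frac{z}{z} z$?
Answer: $-56406$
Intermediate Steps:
$o{\left(z \right)} = 7 + z^{2}$ ($o{\left(z \right)} = 7 + z \frac{z}{z} z = 7 + z 1 z = 7 + z z = 7 + z^{2}$)
$w{\left(-703 \right)} - o{\left(236 \right)} = -703 - \left(7 + 236^{2}\right) = -703 - \left(7 + 55696\right) = -703 - 55703 = -56406$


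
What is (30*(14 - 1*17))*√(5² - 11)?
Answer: -90*√14 ≈ -336.75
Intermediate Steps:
(30*(14 - 1*17))*√(5² - 11) = (30*(14 - 17))*√(25 - 11) = (30*(-3))*√14 = -90*√14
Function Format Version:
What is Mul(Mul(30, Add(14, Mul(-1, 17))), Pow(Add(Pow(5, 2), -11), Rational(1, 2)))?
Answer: Mul(-90, Pow(14, Rational(1, 2))) ≈ -336.75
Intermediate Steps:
Mul(Mul(30, Add(14, Mul(-1, 17))), Pow(Add(Pow(5, 2), -11), Rational(1, 2))) = Mul(Mul(30, Add(14, -17)), Pow(Add(25, -11), Rational(1, 2))) = Mul(Mul(30, -3), Pow(14, Rational(1, 2))) = Mul(-90, Pow(14, Rational(1, 2)))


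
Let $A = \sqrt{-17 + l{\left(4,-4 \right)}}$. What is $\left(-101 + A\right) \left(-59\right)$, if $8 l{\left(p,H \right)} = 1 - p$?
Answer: $5959 - \frac{59 i \sqrt{278}}{4} \approx 5959.0 - 245.93 i$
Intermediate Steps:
$l{\left(p,H \right)} = \frac{1}{8} - \frac{p}{8}$ ($l{\left(p,H \right)} = \frac{1 - p}{8} = \frac{1}{8} - \frac{p}{8}$)
$A = \frac{i \sqrt{278}}{4}$ ($A = \sqrt{-17 + \left(\frac{1}{8} - \frac{1}{2}\right)} = \sqrt{-17 - \frac{3}{8}} = \sqrt{- \frac{139}{8}} = \frac{i \sqrt{278}}{4} \approx 4.1683 i$)
$\left(-101 + A\right) \left(-59\right) = \left(-101 + \frac{i \sqrt{278}}{4}\right) \left(-59\right) = 5959 - \frac{59 i \sqrt{278}}{4}$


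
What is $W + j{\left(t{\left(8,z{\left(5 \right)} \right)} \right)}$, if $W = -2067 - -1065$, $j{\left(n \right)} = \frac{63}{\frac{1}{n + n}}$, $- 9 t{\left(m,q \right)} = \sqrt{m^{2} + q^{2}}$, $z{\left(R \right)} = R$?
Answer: $-1002 - 14 \sqrt{89} \approx -1134.1$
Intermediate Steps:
$t{\left(m,q \right)} = - \frac{\sqrt{m^{2} + q^{2}}}{9}$
$j{\left(n \right)} = 126 n$ ($j{\left(n \right)} = \frac{63}{\frac{1}{2 n}} = \frac{63}{\frac{1}{2} \frac{1}{n}} = 63 \cdot 2 n = 126 n$)
$W = -1002$ ($W = -2067 + 1065 = -1002$)
$W + j{\left(t{\left(8,z{\left(5 \right)} \right)} \right)} = -1002 + 126 \left(- \frac{\sqrt{8^{2} + 5^{2}}}{9}\right) = -1002 + 126 \left(- \frac{\sqrt{64 + 25}}{9}\right) = -1002 + 126 \left(- \frac{\sqrt{89}}{9}\right) = -1002 - 14 \sqrt{89}$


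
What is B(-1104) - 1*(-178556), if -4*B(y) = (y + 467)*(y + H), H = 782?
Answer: 254555/2 ≈ 1.2728e+5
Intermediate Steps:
B(y) = -(467 + y)*(782 + y)/4 (B(y) = -(y + 467)*(y + 782)/4 = -(467 + y)*(782 + y)/4)
B(-1104) - 1*(-178556) = (-182597/2 - 1249/4*(-1104) - ¼*(-1104)²) - 1*(-178556) = (-182597/2 + 344724 - ¼*1218816) + 178556 = (-182597/2 + 344724 - 304704) + 178556 = -102557/2 + 178556 = 254555/2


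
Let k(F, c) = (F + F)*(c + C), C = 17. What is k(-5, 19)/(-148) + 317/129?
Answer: 23339/4773 ≈ 4.8898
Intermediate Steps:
k(F, c) = 2*F*(17 + c) (k(F, c) = (F + F)*(c + 17) = (2*F)*(17 + c) = 2*F*(17 + c))
k(-5, 19)/(-148) + 317/129 = (2*(-5)*(17 + 19))/(-148) + 317/129 = (2*(-5)*36)*(-1/148) + 317*(1/129) = -360*(-1/148) + 317/129 = 90/37 + 317/129 = 23339/4773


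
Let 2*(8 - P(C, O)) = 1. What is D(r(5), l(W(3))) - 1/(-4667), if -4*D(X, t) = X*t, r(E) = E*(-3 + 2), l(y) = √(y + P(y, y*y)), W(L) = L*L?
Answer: 1/4667 + 5*√66/8 ≈ 5.0777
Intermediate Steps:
P(C, O) = 15/2 (P(C, O) = 8 - ½*1 = 8 - ½ = 15/2)
W(L) = L²
l(y) = √(15/2 + y) (l(y) = √(y + 15/2) = √(15/2 + y))
r(E) = -E (r(E) = E*(-1) = -E)
D(X, t) = -X*t/4
D(r(5), l(W(3))) - 1/(-4667) = -(-1*5)*√(30 + 4*3²)/2/4 - 1/(-4667) = -¼*(-5)*√(30 + 4*9)/2 - 1*(-1/4667) = -¼*(-5)*√(30 + 36)/2 + 1/4667 = -¼*(-5)*√66/2 + 1/4667 = 5*√66/8 + 1/4667 = 1/4667 + 5*√66/8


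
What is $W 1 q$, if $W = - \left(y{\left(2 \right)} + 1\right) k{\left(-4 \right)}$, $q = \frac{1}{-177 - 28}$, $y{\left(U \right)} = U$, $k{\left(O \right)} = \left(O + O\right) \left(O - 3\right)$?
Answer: $\frac{168}{205} \approx 0.81951$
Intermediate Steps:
$k{\left(O \right)} = 2 O \left(-3 + O\right)$
$q = - \frac{1}{205}$ ($q = \frac{1}{-205} = - \frac{1}{205} \approx -0.0048781$)
$W = -168$ ($W = - \left(2 + 1\right) 2 \left(-4\right) \left(-3 - 4\right) = - 3 \cdot 2 \left(-4\right) \left(-7\right) = - 3 \cdot 56 = \left(-1\right) 168 = -168$)
$W 1 q = \left(-168\right) 1 \left(- \frac{1}{205}\right) = \left(-168\right) \left(- \frac{1}{205}\right) = \frac{168}{205}$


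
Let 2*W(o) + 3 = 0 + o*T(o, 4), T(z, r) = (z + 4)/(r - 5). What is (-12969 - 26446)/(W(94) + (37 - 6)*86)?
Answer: 78830/3883 ≈ 20.301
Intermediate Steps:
T(z, r) = (4 + z)/(-5 + r)
W(o) = -3/2 + o*(-4 - o)/2 (W(o) = -3/2 + (0 + o*((4 + o)/(-5 + 4)))/2 = -3/2 + (0 + o*((4 + o)/(-1)))/2 = -3/2 + (0 + o*(-(4 + o)))/2 = -3/2 + (0 + o*(-4 - o))/2 = -3/2 + (o*(-4 - o))/2 = -3/2 + o*(-4 - o)/2)
(-12969 - 26446)/(W(94) + (37 - 6)*86) = (-12969 - 26446)/((-3/2 + (½)*94*(-4 - 1*94)) + (37 - 6)*86) = -39415/((-3/2 + (½)*94*(-4 - 94)) + 31*86) = -39415/((-3/2 + (½)*94*(-98)) + 2666) = -39415/((-3/2 - 4606) + 2666) = -39415/(-9215/2 + 2666) = -39415/(-3883/2) = -39415*(-2/3883) = 78830/3883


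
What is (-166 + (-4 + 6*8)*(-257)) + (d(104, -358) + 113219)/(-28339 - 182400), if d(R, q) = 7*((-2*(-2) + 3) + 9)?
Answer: -2418132617/210739 ≈ -11475.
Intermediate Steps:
d(R, q) = 112 (d(R, q) = 7*((4 + 3) + 9) = 7*(7 + 9) = 7*16 = 112)
(-166 + (-4 + 6*8)*(-257)) + (d(104, -358) + 113219)/(-28339 - 182400) = (-166 + (-4 + 6*8)*(-257)) + (112 + 113219)/(-28339 - 182400) = (-166 + (-4 + 48)*(-257)) + 113331/(-210739) = (-166 + 44*(-257)) + 113331*(-1/210739) = (-166 - 11308) - 113331/210739 = -11474 - 113331/210739 = -2418132617/210739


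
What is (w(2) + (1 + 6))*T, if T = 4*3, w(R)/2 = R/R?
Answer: 108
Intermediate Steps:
w(R) = 2 (w(R) = 2*(R/R) = 2*1 = 2)
T = 12
(w(2) + (1 + 6))*T = (2 + (1 + 6))*12 = (2 + 7)*12 = 9*12 = 108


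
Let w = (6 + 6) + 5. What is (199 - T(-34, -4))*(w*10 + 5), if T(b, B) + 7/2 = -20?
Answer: 77875/2 ≈ 38938.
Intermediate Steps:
T(b, B) = -47/2 (T(b, B) = -7/2 - 20 = -47/2)
w = 17 (w = 12 + 5 = 17)
(199 - T(-34, -4))*(w*10 + 5) = (199 - 1*(-47/2))*(17*10 + 5) = (199 + 47/2)*(170 + 5) = (445/2)*175 = 77875/2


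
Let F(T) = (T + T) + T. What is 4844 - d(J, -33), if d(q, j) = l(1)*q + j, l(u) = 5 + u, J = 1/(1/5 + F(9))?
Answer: 331621/68 ≈ 4876.8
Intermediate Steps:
F(T) = 3*T (F(T) = 2*T + T = 3*T)
J = 5/136 (J = 1/(1/5 + 3*9) = 1/(1/5 + 27) = 1/(136/5) = 5/136 ≈ 0.036765)
d(q, j) = j + 6*q (d(q, j) = (5 + 1)*q + j = 6*q + j = j + 6*q)
4844 - d(J, -33) = 4844 - (-33 + 6*(5/136)) = 4844 - (-33 + 15/68) = 4844 - 1*(-2229/68) = 4844 + 2229/68 = 331621/68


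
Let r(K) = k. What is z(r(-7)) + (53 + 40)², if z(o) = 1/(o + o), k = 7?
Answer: 121087/14 ≈ 8649.1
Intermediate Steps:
r(K) = 7
z(o) = 1/(2*o)
z(r(-7)) + (53 + 40)² = (½)/7 + (53 + 40)² = (½)*(⅐) + 93² = 1/14 + 8649 = 121087/14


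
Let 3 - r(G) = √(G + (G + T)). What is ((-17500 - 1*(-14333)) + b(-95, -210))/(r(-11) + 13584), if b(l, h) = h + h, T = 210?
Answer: -48736569/184606381 - 7174*√47/184606381 ≈ -0.26427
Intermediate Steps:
b(l, h) = 2*h
r(G) = 3 - √(210 + 2*G) (r(G) = 3 - √(G + (G + 210)) = 3 - √(G + (210 + G)) = 3 - √(210 + 2*G))
((-17500 - 1*(-14333)) + b(-95, -210))/(r(-11) + 13584) = ((-17500 - 1*(-14333)) + 2*(-210))/((3 - √(210 + 2*(-11))) + 13584) = ((-17500 + 14333) - 420)/((3 - √(210 - 22)) + 13584) = (-3167 - 420)/((3 - √188) + 13584) = -3587/((3 - 2*√47) + 13584) = -3587/(13587 - 2*√47)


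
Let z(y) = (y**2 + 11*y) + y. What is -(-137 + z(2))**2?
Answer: -11881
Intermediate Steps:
z(y) = y**2 + 12*y
-(-137 + z(2))**2 = -(-137 + 2*(12 + 2))**2 = -(-137 + 2*14)**2 = -(-137 + 28)**2 = -1*(-109)**2 = -1*11881 = -11881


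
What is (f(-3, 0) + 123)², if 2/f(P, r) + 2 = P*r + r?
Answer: 14884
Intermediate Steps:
f(P, r) = 2/(-2 + r + P*r) (f(P, r) = 2/(-2 + (P*r + r)) = 2/(-2 + (r + P*r)) = 2/(-2 + r + P*r))
(f(-3, 0) + 123)² = (2/(-2 + 0 - 3*0) + 123)² = (2/(-2 + 0 + 0) + 123)² = (2/(-2) + 123)² = (2*(-½) + 123)² = (-1 + 123)² = 122² = 14884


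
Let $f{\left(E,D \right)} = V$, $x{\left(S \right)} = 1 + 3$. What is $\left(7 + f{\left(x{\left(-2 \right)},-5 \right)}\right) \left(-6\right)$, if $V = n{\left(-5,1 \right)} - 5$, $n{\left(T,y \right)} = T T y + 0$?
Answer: $-162$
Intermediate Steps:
$x{\left(S \right)} = 4$
$n{\left(T,y \right)} = y T^{2}$ ($n{\left(T,y \right)} = T^{2} y + 0 = y T^{2} + 0 = y T^{2}$)
$V = 20$ ($V = 1 \left(-5\right)^{2} - 5 = 1 \cdot 25 - 5 = 25 - 5 = 20$)
$f{\left(E,D \right)} = 20$
$\left(7 + f{\left(x{\left(-2 \right)},-5 \right)}\right) \left(-6\right) = \left(7 + 20\right) \left(-6\right) = 27 \left(-6\right) = -162$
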